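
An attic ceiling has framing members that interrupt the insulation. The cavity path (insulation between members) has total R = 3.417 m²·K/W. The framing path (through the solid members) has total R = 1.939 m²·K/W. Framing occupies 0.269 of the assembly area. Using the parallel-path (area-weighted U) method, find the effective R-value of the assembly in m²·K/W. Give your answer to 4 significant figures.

2.836 m²·K/W

U_eff = 0.731/3.417 + 0.269/1.939 = 0.21393 + 0.13873 = 0.35266
R_eff = 1/U_eff = 2.8356 m²·K/W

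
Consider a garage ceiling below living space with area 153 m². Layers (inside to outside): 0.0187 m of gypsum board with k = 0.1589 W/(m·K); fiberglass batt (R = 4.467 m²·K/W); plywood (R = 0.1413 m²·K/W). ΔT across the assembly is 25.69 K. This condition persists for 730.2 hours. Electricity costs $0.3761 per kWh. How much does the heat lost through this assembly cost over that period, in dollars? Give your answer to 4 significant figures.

0.0187/0.1589 = 0.11768
R_total = 0.11768 + 4.467 + 0.1413 = 4.726 m²·K/W
Q = 153 × 25.69 / 4.726 = 831.69 W
E = 831.69 W × 730.2 h / 1000 = 607.3 kWh
Cost = 607.3 × 0.3761 = $228.41

228.4 dollars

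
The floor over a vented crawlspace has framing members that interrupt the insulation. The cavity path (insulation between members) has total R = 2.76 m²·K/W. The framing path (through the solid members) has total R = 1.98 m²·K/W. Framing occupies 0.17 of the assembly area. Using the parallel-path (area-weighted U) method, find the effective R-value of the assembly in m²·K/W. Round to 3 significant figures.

2.59 m²·K/W

U_eff = 0.83/2.76 + 0.17/1.98 = 0.3007 + 0.08586 = 0.3866
R_eff = 1/U_eff = 2.587 m²·K/W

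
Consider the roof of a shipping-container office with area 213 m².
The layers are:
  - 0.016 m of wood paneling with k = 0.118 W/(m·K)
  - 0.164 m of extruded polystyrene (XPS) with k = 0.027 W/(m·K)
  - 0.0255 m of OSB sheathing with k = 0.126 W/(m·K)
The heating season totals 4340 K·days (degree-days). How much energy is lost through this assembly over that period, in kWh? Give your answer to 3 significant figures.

3460 kWh

0.016/0.118 = 0.1356
0.164/0.027 = 6.074
0.0255/0.126 = 0.2024
R_total = 0.1356 + 6.074 + 0.2024 = 6.412 m²·K/W
E = A × HDD × 24 / R / 1000 = 213 × 4340 × 24 / 6.412 / 1000 = 3460 kWh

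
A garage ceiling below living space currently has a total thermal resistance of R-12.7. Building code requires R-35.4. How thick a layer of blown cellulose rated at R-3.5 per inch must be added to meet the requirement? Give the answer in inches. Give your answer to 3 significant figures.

6.49 in

ΔR = 35.4 − 12.7 = 22.7 ft²·°F·h/BTU
L = ΔR / (R/in) = 22.7/3.5 = 6.486 in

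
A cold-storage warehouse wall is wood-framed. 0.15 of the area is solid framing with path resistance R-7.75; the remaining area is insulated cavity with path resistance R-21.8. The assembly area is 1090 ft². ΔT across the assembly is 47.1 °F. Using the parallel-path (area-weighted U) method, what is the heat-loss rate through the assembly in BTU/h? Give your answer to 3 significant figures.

U_eff = 0.85/21.8 + 0.15/7.75 = 0.03899 + 0.01935 = 0.05835
R_eff = 1/U_eff = 17.14 ft²·°F·h/BTU
Q = 1090 × 47.1 / 17.14 = 2995 BTU/h

3000 BTU/h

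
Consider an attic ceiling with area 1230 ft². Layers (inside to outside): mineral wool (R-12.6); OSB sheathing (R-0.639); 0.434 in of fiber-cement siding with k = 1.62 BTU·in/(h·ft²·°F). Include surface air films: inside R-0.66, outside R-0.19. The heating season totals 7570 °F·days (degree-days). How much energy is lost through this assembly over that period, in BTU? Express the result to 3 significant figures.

15600000 BTU

0.434/1.62 = 0.2679
R_total = 0.66 + 12.6 + 0.639 + 0.2679 + 0.19 = 14.36 ft²·°F·h/BTU
E = A × HDD × 24 / R = 1230 × 7570 × 24 / 14.36 = 15570000 BTU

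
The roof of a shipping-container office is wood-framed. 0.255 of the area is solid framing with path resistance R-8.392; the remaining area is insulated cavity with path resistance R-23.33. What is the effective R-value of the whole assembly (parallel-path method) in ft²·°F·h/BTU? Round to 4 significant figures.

16.05 ft²·°F·h/BTU

U_eff = 0.745/23.33 + 0.255/8.392 = 0.031933 + 0.030386 = 0.062319
R_eff = 1/U_eff = 16.046 ft²·°F·h/BTU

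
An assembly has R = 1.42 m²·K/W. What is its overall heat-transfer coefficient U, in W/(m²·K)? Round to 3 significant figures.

0.704 W/(m²·K)

U = 1/R = 1/1.42 = 0.7042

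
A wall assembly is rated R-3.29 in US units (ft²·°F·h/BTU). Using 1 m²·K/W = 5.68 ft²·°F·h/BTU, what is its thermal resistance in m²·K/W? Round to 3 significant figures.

R_SI = 3.29/5.68 = 0.5792

0.579 m²·K/W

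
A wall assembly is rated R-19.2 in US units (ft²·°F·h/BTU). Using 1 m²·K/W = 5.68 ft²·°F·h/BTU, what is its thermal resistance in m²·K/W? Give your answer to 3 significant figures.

3.38 m²·K/W

R_SI = 19.2/5.68 = 3.38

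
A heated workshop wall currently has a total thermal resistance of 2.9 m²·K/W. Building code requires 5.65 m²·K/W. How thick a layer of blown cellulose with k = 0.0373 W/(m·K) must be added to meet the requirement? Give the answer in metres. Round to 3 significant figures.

ΔR = 5.65 − 2.9 = 2.75 m²·K/W
L = ΔR × k = 2.75 × 0.0373 = 0.1026 m

0.103 m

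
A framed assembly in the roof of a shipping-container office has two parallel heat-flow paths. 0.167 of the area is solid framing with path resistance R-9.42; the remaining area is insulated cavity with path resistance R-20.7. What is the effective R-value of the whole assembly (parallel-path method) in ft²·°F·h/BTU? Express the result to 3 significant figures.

U_eff = 0.833/20.7 + 0.167/9.42 = 0.04024 + 0.01773 = 0.05797
R_eff = 1/U_eff = 17.25 ft²·°F·h/BTU

17.3 ft²·°F·h/BTU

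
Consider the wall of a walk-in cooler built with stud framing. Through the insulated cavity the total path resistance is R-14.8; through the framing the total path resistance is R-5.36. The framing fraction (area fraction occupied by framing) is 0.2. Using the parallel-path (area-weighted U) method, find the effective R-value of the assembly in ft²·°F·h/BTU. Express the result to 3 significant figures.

U_eff = 0.8/14.8 + 0.2/5.36 = 0.05405 + 0.03731 = 0.09137
R_eff = 1/U_eff = 10.94 ft²·°F·h/BTU

10.9 ft²·°F·h/BTU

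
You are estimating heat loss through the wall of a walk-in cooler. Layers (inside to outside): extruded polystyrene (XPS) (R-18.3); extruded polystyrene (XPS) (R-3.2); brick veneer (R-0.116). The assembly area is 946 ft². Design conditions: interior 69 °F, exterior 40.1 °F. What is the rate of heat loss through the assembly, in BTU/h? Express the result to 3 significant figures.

R_total = 18.3 + 3.2 + 0.116 = 21.62 ft²·°F·h/BTU
Q = A·ΔT/R = 946 × (69 − 40.1) / 21.62 = 1265 BTU/h

1260 BTU/h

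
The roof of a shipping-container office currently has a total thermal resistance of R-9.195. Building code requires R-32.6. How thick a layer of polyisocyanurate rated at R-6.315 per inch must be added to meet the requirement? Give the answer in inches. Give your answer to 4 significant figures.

3.706 in

ΔR = 32.6 − 9.195 = 23.405 ft²·°F·h/BTU
L = ΔR / (R/in) = 23.405/6.315 = 3.7063 in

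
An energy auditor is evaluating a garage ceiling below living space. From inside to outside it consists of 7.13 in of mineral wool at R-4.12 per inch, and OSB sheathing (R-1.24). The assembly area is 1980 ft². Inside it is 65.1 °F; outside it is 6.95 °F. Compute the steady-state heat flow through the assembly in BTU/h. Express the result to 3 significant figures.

7.13 × 4.12 = 29.38
R_total = 29.38 + 1.24 = 30.62 ft²·°F·h/BTU
Q = A·ΔT/R = 1980 × (65.1 − 6.95) / 30.62 = 3761 BTU/h

3760 BTU/h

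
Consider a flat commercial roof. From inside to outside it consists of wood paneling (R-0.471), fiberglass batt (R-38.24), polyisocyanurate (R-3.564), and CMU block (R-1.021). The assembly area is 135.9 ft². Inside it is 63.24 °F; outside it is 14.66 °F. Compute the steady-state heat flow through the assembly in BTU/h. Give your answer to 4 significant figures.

152.5 BTU/h

R_total = 0.471 + 38.24 + 3.564 + 1.021 = 43.296 ft²·°F·h/BTU
Q = A·ΔT/R = 135.9 × (63.24 − 14.66) / 43.296 = 152.49 BTU/h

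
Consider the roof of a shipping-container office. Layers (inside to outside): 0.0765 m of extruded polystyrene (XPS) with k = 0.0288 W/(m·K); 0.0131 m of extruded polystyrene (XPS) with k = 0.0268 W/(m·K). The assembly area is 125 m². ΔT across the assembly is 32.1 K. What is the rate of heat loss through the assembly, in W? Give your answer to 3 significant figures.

0.0765/0.0288 = 2.656
0.0131/0.0268 = 0.4888
R_total = 2.656 + 0.4888 = 3.145 m²·K/W
Q = A·ΔT/R = 125 × 32.1 / 3.145 = 1276 W

1280 W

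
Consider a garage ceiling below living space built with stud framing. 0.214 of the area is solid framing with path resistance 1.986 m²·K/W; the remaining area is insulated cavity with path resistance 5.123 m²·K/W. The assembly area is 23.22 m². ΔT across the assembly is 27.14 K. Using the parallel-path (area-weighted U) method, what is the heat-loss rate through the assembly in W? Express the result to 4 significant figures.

164.6 W

U_eff = 0.786/5.123 + 0.214/1.986 = 0.15343 + 0.10775 = 0.26118
R_eff = 1/U_eff = 3.8288 m²·K/W
Q = 23.22 × 27.14 / 3.8288 = 164.59 W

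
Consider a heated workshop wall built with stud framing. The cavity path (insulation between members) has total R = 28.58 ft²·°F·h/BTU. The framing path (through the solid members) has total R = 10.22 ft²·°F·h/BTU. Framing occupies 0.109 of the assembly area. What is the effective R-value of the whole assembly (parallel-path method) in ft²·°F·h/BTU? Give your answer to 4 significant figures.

23.90 ft²·°F·h/BTU

U_eff = 0.891/28.58 + 0.109/10.22 = 0.031176 + 0.010665 = 0.041841
R_eff = 1/U_eff = 23.9 ft²·°F·h/BTU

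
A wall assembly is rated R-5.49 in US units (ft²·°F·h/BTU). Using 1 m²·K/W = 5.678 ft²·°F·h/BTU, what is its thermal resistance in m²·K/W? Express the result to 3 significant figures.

R_SI = 5.49/5.678 = 0.9669

0.967 m²·K/W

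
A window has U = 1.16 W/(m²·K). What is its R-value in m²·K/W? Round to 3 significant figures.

R = 1/U = 1/1.16 = 0.8621

0.862 m²·K/W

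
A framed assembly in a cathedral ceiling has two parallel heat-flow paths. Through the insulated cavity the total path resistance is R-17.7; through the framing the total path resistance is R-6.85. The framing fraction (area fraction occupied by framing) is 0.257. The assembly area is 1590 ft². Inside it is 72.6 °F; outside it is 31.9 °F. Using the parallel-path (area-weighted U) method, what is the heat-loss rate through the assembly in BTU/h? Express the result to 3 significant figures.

U_eff = 0.743/17.7 + 0.257/6.85 = 0.04198 + 0.03752 = 0.0795
R_eff = 1/U_eff = 12.58 ft²·°F·h/BTU
Q = 1590 × (72.6 − 31.9) / 12.58 = 5144 BTU/h

5140 BTU/h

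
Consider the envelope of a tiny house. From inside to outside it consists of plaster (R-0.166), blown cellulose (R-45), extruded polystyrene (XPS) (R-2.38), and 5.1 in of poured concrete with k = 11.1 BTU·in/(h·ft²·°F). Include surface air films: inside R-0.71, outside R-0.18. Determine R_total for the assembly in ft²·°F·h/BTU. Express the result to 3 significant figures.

48.9 ft²·°F·h/BTU

5.1/11.1 = 0.4595
R_total = 0.71 + 0.166 + 45 + 2.38 + 0.4595 + 0.18 = 48.9 ft²·°F·h/BTU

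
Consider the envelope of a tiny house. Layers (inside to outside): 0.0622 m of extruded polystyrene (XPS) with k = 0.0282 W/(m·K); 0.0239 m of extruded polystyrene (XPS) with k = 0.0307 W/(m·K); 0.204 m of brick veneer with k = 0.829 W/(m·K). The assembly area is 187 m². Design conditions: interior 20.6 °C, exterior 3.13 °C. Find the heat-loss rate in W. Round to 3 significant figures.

1010 W

0.0622/0.0282 = 2.206
0.0239/0.0307 = 0.7785
0.204/0.829 = 0.2461
R_total = 2.206 + 0.7785 + 0.2461 = 3.23 m²·K/W
Q = A·ΔT/R = 187 × (20.6 − 3.13) / 3.23 = 1011 W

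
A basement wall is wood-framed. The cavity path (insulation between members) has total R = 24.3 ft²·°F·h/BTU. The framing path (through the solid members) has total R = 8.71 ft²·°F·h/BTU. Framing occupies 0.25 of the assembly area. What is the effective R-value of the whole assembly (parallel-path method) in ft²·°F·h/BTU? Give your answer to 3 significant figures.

16.8 ft²·°F·h/BTU

U_eff = 0.75/24.3 + 0.25/8.71 = 0.03086 + 0.0287 = 0.05957
R_eff = 1/U_eff = 16.79 ft²·°F·h/BTU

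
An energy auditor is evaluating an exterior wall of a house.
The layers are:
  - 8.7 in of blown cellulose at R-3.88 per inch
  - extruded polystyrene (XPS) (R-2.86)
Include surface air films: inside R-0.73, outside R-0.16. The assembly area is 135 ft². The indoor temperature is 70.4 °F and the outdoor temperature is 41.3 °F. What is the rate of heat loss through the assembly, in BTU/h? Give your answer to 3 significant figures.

8.7 × 3.88 = 33.76
R_total = 0.73 + 33.76 + 2.86 + 0.16 = 37.51 ft²·°F·h/BTU
Q = A·ΔT/R = 135 × (70.4 − 41.3) / 37.51 = 104.7 BTU/h

105 BTU/h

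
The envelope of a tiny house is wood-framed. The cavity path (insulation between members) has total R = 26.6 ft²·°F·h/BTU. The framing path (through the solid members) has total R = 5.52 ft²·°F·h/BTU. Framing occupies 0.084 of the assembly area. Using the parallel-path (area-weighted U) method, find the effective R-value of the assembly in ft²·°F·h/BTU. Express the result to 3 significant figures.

U_eff = 0.916/26.6 + 0.084/5.52 = 0.03444 + 0.01522 = 0.04965
R_eff = 1/U_eff = 20.14 ft²·°F·h/BTU

20.1 ft²·°F·h/BTU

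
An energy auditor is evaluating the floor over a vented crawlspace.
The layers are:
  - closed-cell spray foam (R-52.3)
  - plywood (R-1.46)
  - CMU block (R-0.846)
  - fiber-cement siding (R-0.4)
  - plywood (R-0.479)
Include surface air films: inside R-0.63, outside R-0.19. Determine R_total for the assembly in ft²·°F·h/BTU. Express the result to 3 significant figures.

56.3 ft²·°F·h/BTU

R_total = 0.63 + 52.3 + 1.46 + 0.846 + 0.4 + 0.479 + 0.19 = 56.3 ft²·°F·h/BTU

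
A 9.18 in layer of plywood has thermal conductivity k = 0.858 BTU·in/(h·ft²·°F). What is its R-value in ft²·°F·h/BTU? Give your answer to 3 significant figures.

10.7 ft²·°F·h/BTU

R = L/k = 9.18/0.858 = 10.7 ft²·°F·h/BTU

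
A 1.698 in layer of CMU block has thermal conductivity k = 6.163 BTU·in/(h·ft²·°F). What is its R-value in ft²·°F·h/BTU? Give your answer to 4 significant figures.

0.2755 ft²·°F·h/BTU

R = L/k = 1.698/6.163 = 0.27552 ft²·°F·h/BTU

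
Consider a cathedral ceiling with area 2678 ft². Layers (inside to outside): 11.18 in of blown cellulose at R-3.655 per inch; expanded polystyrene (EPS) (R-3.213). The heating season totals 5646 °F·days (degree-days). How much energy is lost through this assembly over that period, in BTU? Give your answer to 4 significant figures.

11.18 × 3.655 = 40.863
R_total = 40.863 + 3.213 = 44.076 ft²·°F·h/BTU
E = A × HDD × 24 / R = 2678 × 5646 × 24 / 44.076 = 8233100 BTU

8233000 BTU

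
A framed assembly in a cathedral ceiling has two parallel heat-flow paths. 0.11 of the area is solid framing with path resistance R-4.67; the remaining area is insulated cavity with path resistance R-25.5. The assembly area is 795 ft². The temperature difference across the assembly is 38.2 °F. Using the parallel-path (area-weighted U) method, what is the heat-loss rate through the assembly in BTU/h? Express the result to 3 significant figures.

U_eff = 0.89/25.5 + 0.11/4.67 = 0.0349 + 0.02355 = 0.05846
R_eff = 1/U_eff = 17.11 ft²·°F·h/BTU
Q = 795 × 38.2 / 17.11 = 1775 BTU/h

1780 BTU/h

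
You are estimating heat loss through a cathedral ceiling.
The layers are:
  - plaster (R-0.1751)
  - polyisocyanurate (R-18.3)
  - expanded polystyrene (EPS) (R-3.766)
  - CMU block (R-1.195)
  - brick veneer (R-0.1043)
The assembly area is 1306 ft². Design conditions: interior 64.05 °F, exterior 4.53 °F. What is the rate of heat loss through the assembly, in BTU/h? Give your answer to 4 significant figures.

3302 BTU/h

R_total = 0.1751 + 18.3 + 3.766 + 1.195 + 0.1043 = 23.54 ft²·°F·h/BTU
Q = A·ΔT/R = 1306 × (64.05 − 4.53) / 23.54 = 3302.1 BTU/h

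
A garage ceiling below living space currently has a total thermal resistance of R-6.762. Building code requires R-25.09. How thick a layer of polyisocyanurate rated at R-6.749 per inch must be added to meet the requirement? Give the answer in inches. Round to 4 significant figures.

ΔR = 25.09 − 6.762 = 18.328 ft²·°F·h/BTU
L = ΔR / (R/in) = 18.328/6.749 = 2.7157 in

2.716 in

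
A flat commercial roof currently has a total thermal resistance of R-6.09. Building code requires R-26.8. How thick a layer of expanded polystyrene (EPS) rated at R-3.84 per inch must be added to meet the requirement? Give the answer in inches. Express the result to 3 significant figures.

5.39 in

ΔR = 26.8 − 6.09 = 20.71 ft²·°F·h/BTU
L = ΔR / (R/in) = 20.71/3.84 = 5.393 in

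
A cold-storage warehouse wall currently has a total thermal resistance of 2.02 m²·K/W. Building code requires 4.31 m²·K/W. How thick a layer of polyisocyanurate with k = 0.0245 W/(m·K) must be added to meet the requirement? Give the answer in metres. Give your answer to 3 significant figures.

ΔR = 4.31 − 2.02 = 2.29 m²·K/W
L = ΔR × k = 2.29 × 0.0245 = 0.0561 m

0.0561 m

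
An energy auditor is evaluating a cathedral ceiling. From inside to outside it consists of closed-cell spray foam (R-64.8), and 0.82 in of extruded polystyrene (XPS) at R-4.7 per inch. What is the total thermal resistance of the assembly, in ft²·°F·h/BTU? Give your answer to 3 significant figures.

68.7 ft²·°F·h/BTU

0.82 × 4.7 = 3.854
R_total = 64.8 + 3.854 = 68.65 ft²·°F·h/BTU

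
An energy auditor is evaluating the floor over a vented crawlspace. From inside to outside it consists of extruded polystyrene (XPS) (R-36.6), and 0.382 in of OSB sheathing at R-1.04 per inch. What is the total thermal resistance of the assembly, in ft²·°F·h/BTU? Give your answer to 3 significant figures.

0.382 × 1.04 = 0.3973
R_total = 36.6 + 0.3973 = 37 ft²·°F·h/BTU

37.0 ft²·°F·h/BTU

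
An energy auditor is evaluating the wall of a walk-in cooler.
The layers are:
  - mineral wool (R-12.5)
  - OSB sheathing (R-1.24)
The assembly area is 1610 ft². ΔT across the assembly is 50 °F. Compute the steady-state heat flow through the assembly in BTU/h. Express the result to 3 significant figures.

5860 BTU/h

R_total = 12.5 + 1.24 = 13.74 ft²·°F·h/BTU
Q = A·ΔT/R = 1610 × 50 / 13.74 = 5859 BTU/h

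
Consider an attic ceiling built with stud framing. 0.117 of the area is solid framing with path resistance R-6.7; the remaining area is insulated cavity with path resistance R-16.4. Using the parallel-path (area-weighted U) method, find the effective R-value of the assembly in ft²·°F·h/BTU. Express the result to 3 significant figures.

U_eff = 0.883/16.4 + 0.117/6.7 = 0.05384 + 0.01746 = 0.0713
R_eff = 1/U_eff = 14.02 ft²·°F·h/BTU

14.0 ft²·°F·h/BTU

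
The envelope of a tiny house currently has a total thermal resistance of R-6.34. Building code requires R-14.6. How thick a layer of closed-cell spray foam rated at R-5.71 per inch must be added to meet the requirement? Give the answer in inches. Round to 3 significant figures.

ΔR = 14.6 − 6.34 = 8.26 ft²·°F·h/BTU
L = ΔR / (R/in) = 8.26/5.71 = 1.447 in

1.45 in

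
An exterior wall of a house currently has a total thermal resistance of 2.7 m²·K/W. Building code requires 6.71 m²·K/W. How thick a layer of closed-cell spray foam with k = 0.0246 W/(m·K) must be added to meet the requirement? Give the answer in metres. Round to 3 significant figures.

0.0986 m

ΔR = 6.71 − 2.7 = 4.01 m²·K/W
L = ΔR × k = 4.01 × 0.0246 = 0.09865 m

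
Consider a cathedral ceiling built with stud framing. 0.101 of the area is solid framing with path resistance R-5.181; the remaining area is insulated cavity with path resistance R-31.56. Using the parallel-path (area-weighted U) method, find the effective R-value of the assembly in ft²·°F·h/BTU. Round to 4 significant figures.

20.84 ft²·°F·h/BTU

U_eff = 0.899/31.56 + 0.101/5.181 = 0.028485 + 0.019494 = 0.04798
R_eff = 1/U_eff = 20.842 ft²·°F·h/BTU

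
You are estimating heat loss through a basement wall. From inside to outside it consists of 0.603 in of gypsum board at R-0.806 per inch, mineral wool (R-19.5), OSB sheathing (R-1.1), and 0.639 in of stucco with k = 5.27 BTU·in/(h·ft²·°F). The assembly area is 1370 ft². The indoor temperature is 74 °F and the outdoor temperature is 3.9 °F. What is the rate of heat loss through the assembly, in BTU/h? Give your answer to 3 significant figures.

0.603 × 0.806 = 0.486
0.639/5.27 = 0.1213
R_total = 0.486 + 19.5 + 1.1 + 0.1213 = 21.21 ft²·°F·h/BTU
Q = A·ΔT/R = 1370 × (74 − 3.9) / 21.21 = 4528 BTU/h

4530 BTU/h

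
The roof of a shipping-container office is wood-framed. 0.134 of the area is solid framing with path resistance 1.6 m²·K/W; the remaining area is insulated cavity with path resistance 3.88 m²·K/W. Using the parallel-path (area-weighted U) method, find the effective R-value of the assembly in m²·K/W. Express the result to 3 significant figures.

3.26 m²·K/W

U_eff = 0.866/3.88 + 0.134/1.6 = 0.2232 + 0.08375 = 0.3069
R_eff = 1/U_eff = 3.258 m²·K/W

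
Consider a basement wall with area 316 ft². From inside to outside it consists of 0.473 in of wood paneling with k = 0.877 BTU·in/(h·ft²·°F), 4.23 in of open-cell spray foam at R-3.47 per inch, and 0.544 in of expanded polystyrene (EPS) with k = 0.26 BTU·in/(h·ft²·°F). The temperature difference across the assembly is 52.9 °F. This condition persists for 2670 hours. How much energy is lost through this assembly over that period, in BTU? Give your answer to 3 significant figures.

2580000 BTU

0.473/0.877 = 0.5393
4.23 × 3.47 = 14.68
0.544/0.26 = 2.092
R_total = 0.5393 + 14.68 + 2.092 = 17.31 ft²·°F·h/BTU
Q = 316 × 52.9 / 17.31 = 965.7 BTU/h
E = 965.7 × 2670 = 2578000 BTU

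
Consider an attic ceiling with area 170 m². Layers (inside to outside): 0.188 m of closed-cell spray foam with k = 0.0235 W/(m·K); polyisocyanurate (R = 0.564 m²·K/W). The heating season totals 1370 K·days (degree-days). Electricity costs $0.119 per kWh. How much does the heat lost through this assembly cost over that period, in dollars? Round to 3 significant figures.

77.7 dollars

0.188/0.0235 = 8
R_total = 8 + 0.564 = 8.564 m²·K/W
E = A × HDD × 24 / R / 1000 = 170 × 1370 × 24 / 8.564 / 1000 = 652.7 kWh
Cost = 652.7 × 0.119 = $77.67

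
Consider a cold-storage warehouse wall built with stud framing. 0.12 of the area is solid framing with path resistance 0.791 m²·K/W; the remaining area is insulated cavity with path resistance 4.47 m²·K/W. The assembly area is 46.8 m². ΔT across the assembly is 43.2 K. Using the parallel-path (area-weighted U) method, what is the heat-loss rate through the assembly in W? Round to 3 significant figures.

705 W

U_eff = 0.88/4.47 + 0.12/0.791 = 0.1969 + 0.1517 = 0.3486
R_eff = 1/U_eff = 2.869 m²·K/W
Q = 46.8 × 43.2 / 2.869 = 704.7 W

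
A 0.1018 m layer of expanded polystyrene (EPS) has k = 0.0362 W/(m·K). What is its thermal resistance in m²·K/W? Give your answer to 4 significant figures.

2.812 m²·K/W

R = L/k = 0.1018/0.0362 = 2.8122 m²·K/W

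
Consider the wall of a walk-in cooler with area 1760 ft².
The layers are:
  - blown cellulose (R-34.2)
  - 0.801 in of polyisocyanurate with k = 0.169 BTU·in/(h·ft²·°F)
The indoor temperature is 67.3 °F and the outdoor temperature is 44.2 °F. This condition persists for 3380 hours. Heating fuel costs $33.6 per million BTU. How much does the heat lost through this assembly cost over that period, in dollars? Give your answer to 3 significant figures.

119 dollars

0.801/0.169 = 4.74
R_total = 34.2 + 4.74 = 38.94 ft²·°F·h/BTU
Q = 1760 × (67.3 − 44.2) / 38.94 = 1044 BTU/h
E = 1044 × 3380 = 3529000 BTU
Cost = 3529000/10⁶ × 33.6 = $118.6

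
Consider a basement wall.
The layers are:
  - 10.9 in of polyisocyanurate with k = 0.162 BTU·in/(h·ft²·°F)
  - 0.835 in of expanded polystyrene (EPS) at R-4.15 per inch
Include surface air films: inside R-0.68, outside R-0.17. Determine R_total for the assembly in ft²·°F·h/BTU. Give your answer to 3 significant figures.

10.9/0.162 = 67.28
0.835 × 4.15 = 3.465
R_total = 0.68 + 67.28 + 3.465 + 0.17 = 71.6 ft²·°F·h/BTU

71.6 ft²·°F·h/BTU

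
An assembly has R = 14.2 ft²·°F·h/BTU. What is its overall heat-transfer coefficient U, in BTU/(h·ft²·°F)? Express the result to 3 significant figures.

0.0704 BTU/(h·ft²·°F)

U = 1/R = 1/14.2 = 0.07042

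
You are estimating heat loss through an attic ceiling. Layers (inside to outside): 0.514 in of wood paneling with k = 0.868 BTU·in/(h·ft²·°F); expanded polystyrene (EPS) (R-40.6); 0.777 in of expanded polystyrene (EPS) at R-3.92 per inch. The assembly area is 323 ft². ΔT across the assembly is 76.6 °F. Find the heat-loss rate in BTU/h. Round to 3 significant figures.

0.514/0.868 = 0.5922
0.777 × 3.92 = 3.046
R_total = 0.5922 + 40.6 + 3.046 = 44.24 ft²·°F·h/BTU
Q = A·ΔT/R = 323 × 76.6 / 44.24 = 559.3 BTU/h

559 BTU/h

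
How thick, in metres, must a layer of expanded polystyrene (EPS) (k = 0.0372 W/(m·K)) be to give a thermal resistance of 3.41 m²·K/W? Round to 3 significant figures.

0.127 m

L = R·k = 3.41 × 0.0372 = 0.1269 m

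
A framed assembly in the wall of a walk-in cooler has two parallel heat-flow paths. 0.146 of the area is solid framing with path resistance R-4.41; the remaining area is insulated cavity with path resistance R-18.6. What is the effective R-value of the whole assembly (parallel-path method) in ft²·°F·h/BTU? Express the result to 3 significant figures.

U_eff = 0.854/18.6 + 0.146/4.41 = 0.04591 + 0.03311 = 0.07902
R_eff = 1/U_eff = 12.65 ft²·°F·h/BTU

12.7 ft²·°F·h/BTU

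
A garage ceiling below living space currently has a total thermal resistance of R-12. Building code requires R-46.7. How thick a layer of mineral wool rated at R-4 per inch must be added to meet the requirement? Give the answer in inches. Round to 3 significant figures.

ΔR = 46.7 − 12 = 34.7 ft²·°F·h/BTU
L = ΔR / (R/in) = 34.7/4 = 8.675 in

8.68 in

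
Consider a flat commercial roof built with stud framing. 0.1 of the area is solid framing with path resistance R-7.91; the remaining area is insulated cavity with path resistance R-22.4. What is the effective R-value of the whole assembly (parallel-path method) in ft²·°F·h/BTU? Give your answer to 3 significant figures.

18.9 ft²·°F·h/BTU

U_eff = 0.9/22.4 + 0.1/7.91 = 0.04018 + 0.01264 = 0.05282
R_eff = 1/U_eff = 18.93 ft²·°F·h/BTU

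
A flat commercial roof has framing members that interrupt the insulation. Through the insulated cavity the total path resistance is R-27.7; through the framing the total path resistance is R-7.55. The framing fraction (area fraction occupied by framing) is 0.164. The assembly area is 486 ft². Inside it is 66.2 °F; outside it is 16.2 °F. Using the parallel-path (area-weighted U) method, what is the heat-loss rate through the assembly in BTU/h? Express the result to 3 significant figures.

1260 BTU/h

U_eff = 0.836/27.7 + 0.164/7.55 = 0.03018 + 0.02172 = 0.0519
R_eff = 1/U_eff = 19.27 ft²·°F·h/BTU
Q = 486 × (66.2 − 16.2) / 19.27 = 1261 BTU/h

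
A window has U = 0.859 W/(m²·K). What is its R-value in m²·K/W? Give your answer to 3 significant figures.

1.16 m²·K/W

R = 1/U = 1/0.859 = 1.164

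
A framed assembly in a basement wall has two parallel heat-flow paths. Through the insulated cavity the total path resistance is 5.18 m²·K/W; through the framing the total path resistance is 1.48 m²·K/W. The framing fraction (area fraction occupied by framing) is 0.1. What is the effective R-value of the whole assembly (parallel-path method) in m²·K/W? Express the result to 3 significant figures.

U_eff = 0.9/5.18 + 0.1/1.48 = 0.1737 + 0.06757 = 0.2413
R_eff = 1/U_eff = 4.144 m²·K/W

4.14 m²·K/W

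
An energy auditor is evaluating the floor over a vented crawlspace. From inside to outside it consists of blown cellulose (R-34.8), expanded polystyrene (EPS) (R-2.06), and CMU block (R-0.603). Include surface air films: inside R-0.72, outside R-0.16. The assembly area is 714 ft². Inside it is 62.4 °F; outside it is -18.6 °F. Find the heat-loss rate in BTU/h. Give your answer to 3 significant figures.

1510 BTU/h

R_total = 0.72 + 34.8 + 2.06 + 0.603 + 0.16 = 38.34 ft²·°F·h/BTU
Q = A·ΔT/R = 714 × (62.4 − (-18.6)) / 38.34 = 1508 BTU/h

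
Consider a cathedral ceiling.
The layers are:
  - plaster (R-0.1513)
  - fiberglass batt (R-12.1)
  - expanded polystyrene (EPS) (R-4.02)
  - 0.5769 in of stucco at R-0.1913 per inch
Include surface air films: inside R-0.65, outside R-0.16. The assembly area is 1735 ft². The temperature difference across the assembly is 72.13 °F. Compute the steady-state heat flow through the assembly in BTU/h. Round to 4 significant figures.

7279 BTU/h

0.5769 × 0.1913 = 0.11036
R_total = 0.65 + 0.1513 + 12.1 + 4.02 + 0.11036 + 0.16 = 17.192 ft²·°F·h/BTU
Q = A·ΔT/R = 1735 × 72.13 / 17.192 = 7279.4 BTU/h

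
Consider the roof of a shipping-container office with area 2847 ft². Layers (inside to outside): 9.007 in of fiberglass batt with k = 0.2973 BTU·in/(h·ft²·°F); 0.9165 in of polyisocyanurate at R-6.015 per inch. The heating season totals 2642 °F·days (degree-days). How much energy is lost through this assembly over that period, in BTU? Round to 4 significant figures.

9.007/0.2973 = 30.296
0.9165 × 6.015 = 5.5127
R_total = 30.296 + 5.5127 = 35.809 ft²·°F·h/BTU
E = A × HDD × 24 / R = 2847 × 2642 × 24 / 35.809 = 5041300 BTU

5041000 BTU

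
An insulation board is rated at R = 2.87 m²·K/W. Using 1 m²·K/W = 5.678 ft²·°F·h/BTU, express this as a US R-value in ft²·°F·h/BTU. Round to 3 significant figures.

R_US = 2.87 × 5.678 = 16.3

16.3 ft²·°F·h/BTU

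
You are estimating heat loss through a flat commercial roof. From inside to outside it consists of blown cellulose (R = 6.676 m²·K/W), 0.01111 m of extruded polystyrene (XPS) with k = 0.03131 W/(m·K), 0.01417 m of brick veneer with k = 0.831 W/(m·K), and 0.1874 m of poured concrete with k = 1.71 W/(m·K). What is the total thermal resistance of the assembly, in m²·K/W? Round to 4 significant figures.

0.01111/0.03131 = 0.35484
0.01417/0.831 = 0.017052
0.1874/1.71 = 0.10959
R_total = 6.676 + 0.35484 + 0.017052 + 0.10959 = 7.1575 m²·K/W

7.157 m²·K/W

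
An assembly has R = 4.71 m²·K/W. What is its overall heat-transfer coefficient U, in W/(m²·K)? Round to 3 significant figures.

0.212 W/(m²·K)

U = 1/R = 1/4.71 = 0.2123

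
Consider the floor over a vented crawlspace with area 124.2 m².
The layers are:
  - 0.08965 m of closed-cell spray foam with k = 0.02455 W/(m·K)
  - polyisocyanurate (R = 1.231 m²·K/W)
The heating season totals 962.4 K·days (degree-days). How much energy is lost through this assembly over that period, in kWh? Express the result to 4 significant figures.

587.5 kWh

0.08965/0.02455 = 3.6517
R_total = 3.6517 + 1.231 = 4.8827 m²·K/W
E = A × HDD × 24 / R / 1000 = 124.2 × 962.4 × 24 / 4.8827 / 1000 = 587.52 kWh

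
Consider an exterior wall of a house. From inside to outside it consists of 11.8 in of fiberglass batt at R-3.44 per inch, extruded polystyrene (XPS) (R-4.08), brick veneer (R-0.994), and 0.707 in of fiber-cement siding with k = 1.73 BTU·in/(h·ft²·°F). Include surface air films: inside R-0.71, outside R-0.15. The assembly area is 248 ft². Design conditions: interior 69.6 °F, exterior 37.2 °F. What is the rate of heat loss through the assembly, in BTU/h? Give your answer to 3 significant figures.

171 BTU/h

11.8 × 3.44 = 40.59
0.707/1.73 = 0.4087
R_total = 0.71 + 40.59 + 4.08 + 0.994 + 0.4087 + 0.15 = 46.93 ft²·°F·h/BTU
Q = A·ΔT/R = 248 × (69.6 − 37.2) / 46.93 = 171.2 BTU/h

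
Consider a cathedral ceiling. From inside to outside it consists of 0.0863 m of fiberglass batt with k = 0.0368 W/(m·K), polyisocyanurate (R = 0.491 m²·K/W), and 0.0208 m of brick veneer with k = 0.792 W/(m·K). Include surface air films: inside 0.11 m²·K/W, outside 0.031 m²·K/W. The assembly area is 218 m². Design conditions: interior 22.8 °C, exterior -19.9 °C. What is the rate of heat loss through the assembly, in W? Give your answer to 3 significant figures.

0.0863/0.0368 = 2.345
0.0208/0.792 = 0.02626
R_total = 0.11 + 2.345 + 0.491 + 0.02626 + 0.031 = 3.003 m²·K/W
Q = A·ΔT/R = 218 × (22.8 − (-19.9)) / 3.003 = 3099 W

3100 W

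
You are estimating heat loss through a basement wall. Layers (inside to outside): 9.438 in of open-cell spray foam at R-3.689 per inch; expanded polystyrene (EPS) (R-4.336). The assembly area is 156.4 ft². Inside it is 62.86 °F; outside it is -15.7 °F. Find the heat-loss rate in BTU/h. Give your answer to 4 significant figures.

313.8 BTU/h

9.438 × 3.689 = 34.817
R_total = 34.817 + 4.336 = 39.153 ft²·°F·h/BTU
Q = A·ΔT/R = 156.4 × (62.86 − (-15.7)) / 39.153 = 313.82 BTU/h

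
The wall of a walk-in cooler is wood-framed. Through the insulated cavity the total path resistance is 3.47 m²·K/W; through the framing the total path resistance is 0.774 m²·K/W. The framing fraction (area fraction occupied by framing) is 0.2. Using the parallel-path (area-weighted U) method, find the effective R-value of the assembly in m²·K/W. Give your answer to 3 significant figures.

2.05 m²·K/W

U_eff = 0.8/3.47 + 0.2/0.774 = 0.2305 + 0.2584 = 0.4889
R_eff = 1/U_eff = 2.045 m²·K/W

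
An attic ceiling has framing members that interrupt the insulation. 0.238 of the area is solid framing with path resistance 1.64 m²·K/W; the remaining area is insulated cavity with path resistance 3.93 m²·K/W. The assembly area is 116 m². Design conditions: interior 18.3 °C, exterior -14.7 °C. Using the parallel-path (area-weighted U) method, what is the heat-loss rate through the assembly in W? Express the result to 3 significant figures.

U_eff = 0.762/3.93 + 0.238/1.64 = 0.1939 + 0.1451 = 0.339
R_eff = 1/U_eff = 2.95 m²·K/W
Q = 116 × (18.3 − (-14.7)) / 2.95 = 1298 W

1300 W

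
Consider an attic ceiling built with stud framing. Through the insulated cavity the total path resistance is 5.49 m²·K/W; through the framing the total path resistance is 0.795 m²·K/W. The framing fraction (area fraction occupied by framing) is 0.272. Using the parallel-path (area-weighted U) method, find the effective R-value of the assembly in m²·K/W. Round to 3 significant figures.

U_eff = 0.728/5.49 + 0.272/0.795 = 0.1326 + 0.3421 = 0.4747
R_eff = 1/U_eff = 2.106 m²·K/W

2.11 m²·K/W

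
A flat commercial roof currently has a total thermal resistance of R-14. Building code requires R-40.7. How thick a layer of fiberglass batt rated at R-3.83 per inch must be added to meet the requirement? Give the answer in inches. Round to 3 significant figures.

6.97 in

ΔR = 40.7 − 14 = 26.7 ft²·°F·h/BTU
L = ΔR / (R/in) = 26.7/3.83 = 6.971 in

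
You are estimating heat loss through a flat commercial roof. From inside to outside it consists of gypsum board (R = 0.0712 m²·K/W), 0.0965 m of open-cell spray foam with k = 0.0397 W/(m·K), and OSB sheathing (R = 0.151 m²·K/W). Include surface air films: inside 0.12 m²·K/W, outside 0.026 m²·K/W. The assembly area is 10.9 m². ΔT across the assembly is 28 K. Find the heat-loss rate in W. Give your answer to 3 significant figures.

109 W

0.0965/0.0397 = 2.431
R_total = 0.12 + 0.0712 + 2.431 + 0.151 + 0.026 = 2.799 m²·K/W
Q = A·ΔT/R = 10.9 × 28 / 2.799 = 109 W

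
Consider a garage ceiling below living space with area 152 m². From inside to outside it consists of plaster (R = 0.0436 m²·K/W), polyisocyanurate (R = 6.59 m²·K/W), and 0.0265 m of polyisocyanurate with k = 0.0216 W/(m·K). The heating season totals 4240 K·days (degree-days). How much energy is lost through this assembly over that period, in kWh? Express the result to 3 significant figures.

1970 kWh

0.0265/0.0216 = 1.227
R_total = 0.0436 + 6.59 + 1.227 = 7.86 m²·K/W
E = A × HDD × 24 / R / 1000 = 152 × 4240 × 24 / 7.86 / 1000 = 1968 kWh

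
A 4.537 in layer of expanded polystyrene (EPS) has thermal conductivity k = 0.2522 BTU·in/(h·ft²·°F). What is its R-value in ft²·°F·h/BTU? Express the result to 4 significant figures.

17.99 ft²·°F·h/BTU

R = L/k = 4.537/0.2522 = 17.99 ft²·°F·h/BTU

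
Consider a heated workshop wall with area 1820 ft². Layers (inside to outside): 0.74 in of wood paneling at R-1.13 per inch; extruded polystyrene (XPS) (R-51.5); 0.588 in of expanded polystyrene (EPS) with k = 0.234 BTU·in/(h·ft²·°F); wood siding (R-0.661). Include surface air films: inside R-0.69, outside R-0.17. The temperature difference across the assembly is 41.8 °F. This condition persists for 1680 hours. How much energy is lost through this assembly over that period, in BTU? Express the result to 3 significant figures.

0.74 × 1.13 = 0.8362
0.588/0.234 = 2.513
R_total = 0.69 + 0.8362 + 51.5 + 2.513 + 0.661 + 0.17 = 56.37 ft²·°F·h/BTU
Q = 1820 × 41.8 / 56.37 = 1350 BTU/h
E = 1350 × 1680 = 2267000 BTU

2270000 BTU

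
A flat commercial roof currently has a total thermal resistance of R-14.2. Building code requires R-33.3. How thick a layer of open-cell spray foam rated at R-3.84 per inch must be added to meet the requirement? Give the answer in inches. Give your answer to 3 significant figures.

4.97 in

ΔR = 33.3 − 14.2 = 19.1 ft²·°F·h/BTU
L = ΔR / (R/in) = 19.1/3.84 = 4.974 in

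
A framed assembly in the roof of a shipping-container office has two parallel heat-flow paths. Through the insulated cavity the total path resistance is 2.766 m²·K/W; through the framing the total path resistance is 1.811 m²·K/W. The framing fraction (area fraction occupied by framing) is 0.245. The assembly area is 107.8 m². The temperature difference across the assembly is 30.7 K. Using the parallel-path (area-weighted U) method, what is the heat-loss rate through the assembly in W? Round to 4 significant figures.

U_eff = 0.755/2.766 + 0.245/1.811 = 0.27296 + 0.13528 = 0.40824
R_eff = 1/U_eff = 2.4495 m²·K/W
Q = 107.8 × 30.7 / 2.4495 = 1351.1 W

1351 W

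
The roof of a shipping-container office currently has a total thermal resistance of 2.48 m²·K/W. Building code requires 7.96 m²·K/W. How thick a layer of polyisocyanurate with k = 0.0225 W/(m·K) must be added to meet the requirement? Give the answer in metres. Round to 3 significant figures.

ΔR = 7.96 − 2.48 = 5.48 m²·K/W
L = ΔR × k = 5.48 × 0.0225 = 0.1233 m

0.123 m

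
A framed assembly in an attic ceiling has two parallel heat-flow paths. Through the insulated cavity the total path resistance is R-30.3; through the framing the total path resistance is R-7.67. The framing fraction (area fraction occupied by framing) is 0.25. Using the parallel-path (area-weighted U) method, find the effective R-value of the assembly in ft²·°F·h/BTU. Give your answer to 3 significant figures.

U_eff = 0.75/30.3 + 0.25/7.67 = 0.02475 + 0.03259 = 0.05735
R_eff = 1/U_eff = 17.44 ft²·°F·h/BTU

17.4 ft²·°F·h/BTU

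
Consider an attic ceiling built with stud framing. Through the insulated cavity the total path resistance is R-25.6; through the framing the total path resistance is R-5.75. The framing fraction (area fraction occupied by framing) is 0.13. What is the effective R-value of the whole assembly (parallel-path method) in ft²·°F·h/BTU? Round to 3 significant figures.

U_eff = 0.87/25.6 + 0.13/5.75 = 0.03398 + 0.02261 = 0.05659
R_eff = 1/U_eff = 17.67 ft²·°F·h/BTU

17.7 ft²·°F·h/BTU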